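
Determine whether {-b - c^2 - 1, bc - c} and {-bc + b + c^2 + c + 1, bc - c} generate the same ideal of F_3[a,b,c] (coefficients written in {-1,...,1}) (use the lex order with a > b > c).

Two ideals are equal iff their reduced Gröbner bases coincide (the reduced basis is unique for a fixed ordering).
Buchberger on the first generating set:
f_1 = -b - c^2 - 1, LT = b.
f_2 = bc - c, LT = bc.

S(f_1,f_2): lcm = bc. S = c^3 - c.
  reduce S modulo (f_1, f_2):
  remainder c^3 - c ≠ 0; add g_3 = c^3 - c to the basis.

The other S-polynomials (S(f_1,g_3), S(f_2,g_3)) all reduce to 0 modulo the current basis, so we have a Gröbner basis.
Inter-reduce: drop elements whose leading term is divisible by another's, tail-reduce, and make monic.
Reduced Gröbner basis: {b + c^2 + 1, c^3 - c}.

Buchberger on the second generating set:
h_1 = -bc + b + c^2 + c + 1, LT = bc.
h_2 = bc - c, LT = bc.

S(h_1,h_2): lcm = bc. S = -b - c^2 - 1.
  reduce S modulo (h_1, h_2):
  remainder -b - c^2 - 1 ≠ 0; add k_3 = -b - c^2 - 1 to the basis.

S(h_1,k_3): lcm = bc. S = -b - c^3 - c^2 + c - 1.
  reduce S modulo (h_1, h_2, k_3):
  remainder -c^3 + c ≠ 0; add k_4 = -c^3 + c to the basis.

The other S-polynomials (S(h_2,k_3), S(h_1,k_4), S(h_2,k_4), S(k_3,k_4)) all reduce to 0 modulo the current basis, so we have a Gröbner basis.
Inter-reduce: drop elements whose leading term is divisible by another's, tail-reduce, and make monic.
Reduced Gröbner basis: {b + c^2 + 1, c^3 - c}.

Same reduced basis, so the two generating sets span the same ideal.

Yes, the ideals are equal.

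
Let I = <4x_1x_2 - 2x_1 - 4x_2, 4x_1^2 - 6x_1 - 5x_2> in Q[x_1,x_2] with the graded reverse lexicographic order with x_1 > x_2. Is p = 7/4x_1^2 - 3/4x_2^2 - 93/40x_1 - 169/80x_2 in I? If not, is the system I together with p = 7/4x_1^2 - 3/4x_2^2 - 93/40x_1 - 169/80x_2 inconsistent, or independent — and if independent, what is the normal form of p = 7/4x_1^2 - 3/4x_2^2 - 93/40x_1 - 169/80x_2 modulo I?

7/4x_1^2 - 3/4x_2^2 - 93/40x_1 - 169/80x_2 lies in I (it reduces to 0).

First compute the reduced Gröbner basis of I by Buchberger's algorithm.
f_1 = 4x_1x_2 - 2x_1 - 4x_2, LT = x_1x_2.
f_2 = 4x_1^2 - 6x_1 - 5x_2, LT = x_1^2.

S(f_1,f_2): lcm = x_1^2x_2. S = -1/2x_1^2 + 1/2x_1x_2 + 5/4x_2^2.
  leading term x_1^2: subtract (-1/8)·f_2 from -1/2x_1^2 + 1/2x_1x_2 + 5/4x_2^2 → 1/2x_1x_2 + 5/4x_2^2 - 3/4x_1 - 5/8x_2
  leading term x_1x_2: subtract (1/8)·f_1 from 1/2x_1x_2 + 5/4x_2^2 - 3/4x_1 - 5/8x_2 → 5/4x_2^2 - 1/2x_1 - 1/8x_2
  leading term x_2^2: no divisor's leading term divides it; move 5/4x_2^2 to the remainder.
  leading term x_1: no divisor's leading term divides it; move -1/2x_1 to the remainder.
  leading term x_2: no divisor's leading term divides it; move -1/8x_2 to the remainder.
  remainder 5/4x_2^2 - 1/2x_1 - 1/8x_2 ≠ 0; add h_3 = 5/4x_2^2 - 1/2x_1 - 1/8x_2 to the basis.

The other S-polynomials (S(f_1,h_3), S(f_2,h_3)) all reduce to 0 modulo the current basis, so we have a Gröbner basis.
Inter-reduce: drop elements whose leading term is divisible by another's, tail-reduce, and make monic.
Reduced Gröbner basis: {x_1^2 - 3/2x_1 - 5/4x_2, x_1x_2 - 1/2x_1 - x_2, x_2^2 - 2/5x_1 - 1/10x_2}.
Label its elements g_1 = x_1^2 - 3/2x_1 - 5/4x_2, g_2 = x_1x_2 - 1/2x_1 - x_2, g_3 = x_2^2 - 2/5x_1 - 1/10x_2.

Reduce p = 7/4x_1^2 - 3/4x_2^2 - 93/40x_1 - 169/80x_2 modulo G:
  leading term x_1^2: subtract (7/4)·g_1 from 7/4x_1^2 - 3/4x_2^2 - 93/40x_1 - 169/80x_2 → -3/4x_2^2 + 3/10x_1 + 3/40x_2
  leading term x_2^2: subtract (-3/4)·g_3 from -3/4x_2^2 + 3/10x_1 + 3/40x_2 → 0
  normal form = 0.
Since the normal form is 0, p ∈ I.

The remainder on division by a Gröbner basis is unique — it is the normal form.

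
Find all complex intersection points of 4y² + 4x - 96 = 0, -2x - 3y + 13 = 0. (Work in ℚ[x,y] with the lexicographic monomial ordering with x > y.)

{(47/4, -7/2), (-1, 5)}

Compute a lex Gröbner basis by Buchberger's algorithm.
f_1 = 4x + 4y² - 96, LT = x.
f_2 = -2x - 3y + 13, LT = x.

S(f_1,f_2): lcm = x. S = y² - 3/2y - 35/2.
  leading term y²: no divisor's leading term divides it; move y² to the remainder.
  leading term y: no divisor's leading term divides it; move -3/2y to the remainder.
  leading term 1: no divisor's leading term divides it; move -35/2 to the remainder.
  remainder y² - 3/2y - 35/2 ≠ 0; add h_3 = y² - 3/2y - 35/2 to the basis.

S(f_1,h_3): leading monomials are coprime, so the S-polynomial reduces to 0 (Buchberger's first criterion).
S(f_2,h_3): leading monomials are coprime, so the S-polynomial reduces to 0 (Buchberger's first criterion).
Every S-polynomial of the final basis reduces to 0, so we have a Gröbner basis.
Inter-reduce: drop elements whose leading term is divisible by another's, tail-reduce, and make monic.
Reduced Gröbner basis: {x + 3/2y - 13/2, y² - 3/2y - 35/2}.

From the last basis element, y² - 3/2y - 35/2 = 0, so y takes values in {-7/2, 5}. Each choice, substituted upward through the basis, yields the corresponding point(s) of the solution set.
  y = -7/2: the earlier basis element becomes x - 47/4 = 0, giving x = 47/4 — point (47/4, -7/2).
  y = 5: the earlier basis element becomes x + 1 = 0, giving x = -1 — point (-1, 5).
Check: every point annihilates each of the original generators.
A lex Gröbner basis triangularizes the system, enabling back-substitution.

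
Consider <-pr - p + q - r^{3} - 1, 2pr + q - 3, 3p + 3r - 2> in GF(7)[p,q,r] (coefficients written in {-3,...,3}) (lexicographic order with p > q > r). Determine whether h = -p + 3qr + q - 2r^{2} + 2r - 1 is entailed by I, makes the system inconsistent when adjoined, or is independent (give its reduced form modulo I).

-p + 3qr + q - 2r^{2} + 2r - 1 lies in I (it reduces to 0).

First compute the reduced Gröbner basis of I by Buchberger's algorithm.
f_1 = -pr - p + q - r^{3} - 1, LT = pr.
f_2 = 2pr + q - 3, LT = pr.
f_3 = 3p + 3r - 2, LT = p.

S(f_1,f_2): lcm = pr. S = p + 2q + r^{3} - 1.
  reduce S modulo (f_1, f_2, f_3):
  remainder 2q + r^{3} - r + 2 ≠ 0; add k_4 = 2q + r^{3} - r + 2 to the basis.

S(f_1,f_3): lcm = pr. S = p - q + r^{3} - r^{2} + 3r + 1.
  reduce S modulo (f_1, f_2, f_3, k_4):
  remainder -2r^{3} - r^{2} - 2r - 2 ≠ 0; add k_5 = -2r^{3} - r^{2} - 2r - 2 to the basis.

The other S-polynomials (S(f_2,f_3), S(f_1,k_4), S(f_2,k_4), S(f_3,k_4), S(f_1,k_5), S(f_2,k_5), S(f_3,k_5), S(k_4,k_5)) all reduce to 0 modulo the current basis, so we have a Gröbner basis.
Inter-reduce: drop elements whose leading term is divisible by another's, tail-reduce, and make monic.
Reduced Gröbner basis: {p + r - 3, q - 2r^{2} - r - 3, r^{3} - 3r^{2} + r + 1}.
Label its elements g_1 = p + r - 3, g_2 = q - 2r^{2} - r - 3, g_3 = r^{3} - 3r^{2} + r + 1.

Reduce h = -p + 3qr + q - 2r^{2} + 2r - 1 modulo G:
  leading term p: subtract (-1)·g_1 from -p + 3qr + q - 2r^{2} + 2r - 1 → 3qr + q - 2r^{2} + 3r + 3
  leading term qr: subtract (3r)·g_2 from 3qr + q - 2r^{2} + 3r + 3 → q - r^{3} + r^{2} - 2r + 3
  leading term q: subtract (1)·g_2 from q - r^{3} + r^{2} - 2r + 3 → -r^{3} + 3r^{2} - r - 1
  leading term r^{3}: subtract (-1)·g_3 from -r^{3} + 3r^{2} - r - 1 → 0
  normal form = 0.
Since the normal form is 0, h ∈ I.

The remainder on division by a Gröbner basis is unique — it is the normal form.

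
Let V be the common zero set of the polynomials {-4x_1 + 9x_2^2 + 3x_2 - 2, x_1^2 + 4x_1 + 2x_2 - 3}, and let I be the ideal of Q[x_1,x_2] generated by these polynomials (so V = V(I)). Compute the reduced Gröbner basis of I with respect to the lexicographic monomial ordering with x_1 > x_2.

f_1 = -4x_1 + 9x_2^2 + 3x_2 - 2, LT = x_1.
f_2 = x_1^2 + 4x_1 + 2x_2 - 3, LT = x_1^2.

S(f_1,f_2): lcm = x_1^2. S = -9/4x_1x_2^2 - 3/4x_1x_2 - 7/2x_1 - 2x_2 + 3.
  leading term x_1x_2^2: subtract (9/16x_2^2)·f_1 from -9/4x_1x_2^2 - 3/4x_1x_2 - 7/2x_1 - 2x_2 + 3 → -3/4x_1x_2 - 7/2x_1 - 81/16x_2^4 - 27/16x_2^3 + 9/8x_2^2 - 2x_2 + 3
  leading term x_1x_2: subtract (3/16x_2)·f_1 from -3/4x_1x_2 - 7/2x_1 - 81/16x_2^4 - 27/16x_2^3 + 9/8x_2^2 - 2x_2 + 3 → -7/2x_1 - 81/16x_2^4 - 27/8x_2^3 + 9/16x_2^2 - 13/8x_2 + 3
  leading term x_1: subtract (7/8)·f_1 from -7/2x_1 - 81/16x_2^4 - 27/8x_2^3 + 9/16x_2^2 - 13/8x_2 + 3 → -81/16x_2^4 - 27/8x_2^3 - 117/16x_2^2 - 17/4x_2 + 19/4
  leading term x_2^4: no divisor's leading term divides it; move -81/16x_2^4 to the remainder.
  leading term x_2^3: no divisor's leading term divides it; move -27/8x_2^3 to the remainder.
  leading term x_2^2: no divisor's leading term divides it; move -117/16x_2^2 to the remainder.
  leading term x_2: no divisor's leading term divides it; move -17/4x_2 to the remainder.
  leading term 1: no divisor's leading term divides it; move 19/4 to the remainder.
  remainder -81/16x_2^4 - 27/8x_2^3 - 117/16x_2^2 - 17/4x_2 + 19/4 ≠ 0; add g_3 = -81/16x_2^4 - 27/8x_2^3 - 117/16x_2^2 - 17/4x_2 + 19/4 to the basis.

The other S-polynomials (S(f_1,g_3), S(f_2,g_3)) all reduce to 0 modulo the current basis, so we have a Gröbner basis.
Inter-reduce: drop elements whose leading term is divisible by another's, tail-reduce, and make monic.

G = {x_1 - 9/4x_2^2 - 3/4x_2 + 1/2, x_2^4 + 2/3x_2^3 + 13/9x_2^2 + 68/81x_2 - 76/81}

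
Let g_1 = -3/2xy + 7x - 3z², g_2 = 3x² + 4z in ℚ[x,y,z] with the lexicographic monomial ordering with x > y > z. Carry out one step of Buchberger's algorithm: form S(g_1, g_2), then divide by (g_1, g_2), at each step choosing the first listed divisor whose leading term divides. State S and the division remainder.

S(g_1, g_2) = -14/3x² + 2xz² - 4/3yz; remainder on division = 2xz² - 4/3yz + 56/9z.

lcm(LM(g_1), LM(g_2)) = x²y.
S = (lcm/LT(g_1))·g_1 − (lcm/LT(g_2))·g_2 = -14/3x² + 2xz² - 4/3yz.
Reduce S modulo (g_1, g_2) in that order:
  leading term x²: subtract (-14/9)·g_2 from -14/3x² + 2xz² - 4/3yz → 2xz² - 4/3yz + 56/9z
  leading term xz²: no divisor's leading term divides it; move 2xz² to the remainder.
  leading term yz: no divisor's leading term divides it; move -4/3yz to the remainder.
  leading term z: no divisor's leading term divides it; move 56/9z to the remainder.
The remainder 2xz² - 4/3yz + 56/9z is nonzero, so it would be added as the next basis element.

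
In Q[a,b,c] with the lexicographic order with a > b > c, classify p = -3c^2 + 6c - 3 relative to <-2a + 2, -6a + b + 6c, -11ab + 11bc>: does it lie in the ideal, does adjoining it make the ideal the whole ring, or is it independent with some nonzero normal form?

-3c^2 + 6c - 3 lies in I (it reduces to 0).

First compute the reduced Gröbner basis of I by Buchberger's algorithm.
f_1 = -2a + 2, LT = a.
f_2 = -6a + b + 6c, LT = a.
f_3 = -11ab + 11bc, LT = ab.

S(f_1,f_2): lcm = a. S = 1/6b + c - 1.
  leading term b: no divisor's leading term divides it; move 1/6b to the remainder.
  leading term c: no divisor's leading term divides it; move c to the remainder.
  leading term 1: no divisor's leading term divides it; move -1 to the remainder.
  remainder 1/6b + c - 1 ≠ 0; add h_4 = 1/6b + c - 1 to the basis.

S(f_1,f_3): lcm = ab. S = bc - b.
  leading term bc: subtract (6c)·h_4 from bc - b → -b - 6c^2 + 6c
  leading term b: subtract (-6)·h_4 from -b - 6c^2 + 6c → -6c^2 + 12c - 6
  leading term c^2: no divisor's leading term divides it; move -6c^2 to the remainder.
  leading term c: no divisor's leading term divides it; move 12c to the remainder.
  leading term 1: no divisor's leading term divides it; move -6 to the remainder.
  remainder -6c^2 + 12c - 6 ≠ 0; add h_5 = -6c^2 + 12c - 6 to the basis.

S(f_2,f_3): lcm = ab. S = -1/6b^2.
  leading term b^2: subtract (-b)·h_4 from -1/6b^2 → bc - b
  leading term bc: subtract (6c)·h_4 from bc - b → -b - 6c^2 + 6c
  leading term b: subtract (-6)·h_4 from -b - 6c^2 + 6c → -6c^2 + 12c - 6
  leading term c^2: subtract (1)·h_5 from -6c^2 + 12c - 6 → 0
  remainder 0.

S(f_1,h_4): leading monomials are coprime, so the S-polynomial reduces to 0 (Buchberger's first criterion).
S(f_2,h_4): leading monomials are coprime, so the S-polynomial reduces to 0 (Buchberger's first criterion).
S(f_3,h_4): lcm = ab. S = -6ac + 6a - bc.
  leading term ac: subtract (3c)·f_1 from -6ac + 6a - bc → 6a - bc - 6c
  leading term a: subtract (-3)·f_1 from 6a - bc - 6c → -bc - 6c + 6
  leading term bc: subtract (-6c)·h_4 from -bc - 6c + 6 → 6c^2 - 12c + 6
  leading term c^2: subtract (-1)·h_5 from 6c^2 - 12c + 6 → 0
  remainder 0.

S(f_1,h_5): leading monomials are coprime, so the S-polynomial reduces to 0 (Buchberger's first criterion).
S(f_2,h_5): leading monomials are coprime, so the S-polynomial reduces to 0 (Buchberger's first criterion).
S(f_3,h_5): leading monomials are coprime, so the S-polynomial reduces to 0 (Buchberger's first criterion).
S(h_4,h_5): leading monomials are coprime, so the S-polynomial reduces to 0 (Buchberger's first criterion).
Every S-polynomial of the final basis reduces to 0, so we have a Gröbner basis.
Inter-reduce: drop elements whose leading term is divisible by another's, tail-reduce, and make monic.
Reduced Gröbner basis: {a - 1, b + 6c - 6, c^2 - 2c + 1}.
Label its elements g_1 = a - 1, g_2 = b + 6c - 6, g_3 = c^2 - 2c + 1.

Reduce p = -3c^2 + 6c - 3 modulo G:
  leading term c^2: subtract (-3)·g_3 from -3c^2 + 6c - 3 → 0
  normal form = 0.
Since the normal form is 0, p ∈ I.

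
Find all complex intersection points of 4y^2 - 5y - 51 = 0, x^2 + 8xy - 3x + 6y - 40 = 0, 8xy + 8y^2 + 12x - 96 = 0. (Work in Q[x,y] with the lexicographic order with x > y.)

{(-2, -3)}

Compute a lex Gröbner basis by Buchberger's algorithm.
f_1 = 4y^2 - 5y - 51, LT = y^2.
f_2 = x^2 + 8xy - 3x + 6y - 40, LT = x^2.
f_3 = 8xy + 12x + 8y^2 - 96, LT = xy.

S(f_1,f_2): leading monomials are coprime, so the S-polynomial reduces to 0 (Buchberger's first criterion).
S(f_1,f_3): lcm = xy^2. S = -11/4xy - 51/4x - y^3 + 12y.
  leading term xy: subtract (-11/32)·f_3 from -11/4xy - 51/4x - y^3 + 12y → -69/8x - y^3 + 11/4y^2 + 12y - 33
  leading term x: no divisor's leading term divides it; move -69/8x to the remainder.
  leading term y^3: subtract (-1/4y)·f_1 from -y^3 + 11/4y^2 + 12y - 33 → 3/2y^2 - 3/4y - 33
  leading term y^2: subtract (3/8)·f_1 from 3/2y^2 - 3/4y - 33 → 9/8y - 111/8
  leading term y: no divisor's leading term divides it; move 9/8y to the remainder.
  leading term 1: no divisor's leading term divides it; move -111/8 to the remainder.
  remainder -69/8x + 9/8y - 111/8 ≠ 0; add h_4 = -69/8x + 9/8y - 111/8 to the basis.

S(f_2,f_3): lcm = x^2y. S = -3/2x^2 + 7xy^2 - 3xy + 12x + 6y^2 - 40y.
  leading term x^2: subtract (-3/2)·f_2 from -3/2x^2 + 7xy^2 - 3xy + 12x + 6y^2 - 40y → 7xy^2 + 9xy + 15/2x + 6y^2 - 31y - 60
  leading term xy^2: subtract (7/4x)·f_1 from 7xy^2 + 9xy + 15/2x + 6y^2 - 31y - 60 → 71/4xy + 387/4x + 6y^2 - 31y - 60
  leading term xy: subtract (71/32)·f_3 from 71/4xy + 387/4x + 6y^2 - 31y - 60 → 561/8x - 47/4y^2 - 31y + 153
  leading term x: subtract (-187/23)·h_4 from 561/8x - 47/4y^2 - 31y + 153 → -47/4y^2 - 4021/184y + 7395/184
  leading term y^2: subtract (-47/16)·f_1 from -47/4y^2 - 4021/184y + 7395/184 → -13447/368y - 40341/368
  leading term y: no divisor's leading term divides it; move -13447/368y to the remainder.
  leading term 1: no divisor's leading term divides it; move -40341/368 to the remainder.
  remainder -13447/368y - 40341/368 ≠ 0; add h_5 = -13447/368y - 40341/368 to the basis.

S(f_1,h_4): leading monomials are coprime, so the S-polynomial reduces to 0 (Buchberger's first criterion).
S(f_2,h_4): lcm = x^2. S = 187/23xy - 106/23x + 6y - 40.
  leading term xy: subtract (187/184)·f_3 from 187/23xy - 106/23x + 6y - 40 → -773/46x - 187/23y^2 + 6y + 1324/23
  leading term x: subtract (3092/1587)·h_4 from -773/46x - 187/23y^2 + 6y + 1324/23 → -187/23y^2 + 4029/1058y + 89505/1058
  leading term y^2: subtract (-187/92)·f_1 from -187/23y^2 + 4029/1058y + 89505/1058 → -13447/2116y - 40341/2116
  leading term y: subtract (4/23)·h_5 from -13447/2116y - 40341/2116 → 0
  remainder 0.

S(f_3,h_4): lcm = xy. S = 3/2x + 26/23y^2 - 37/23y - 12.
  leading term x: subtract (-4/23)·h_4 from 3/2x + 26/23y^2 - 37/23y - 12 → 26/23y^2 - 65/46y - 663/46
  leading term y^2: subtract (13/46)·f_1 from 26/23y^2 - 65/46y - 663/46 → 0
  remainder 0.

S(f_1,h_5): lcm = y^2. S = -17/4y - 51/4.
  leading term y: subtract (92/791)·h_5 from -17/4y - 51/4 → 0
  remainder 0.

S(f_2,h_5): leading monomials are coprime, so the S-polynomial reduces to 0 (Buchberger's first criterion).
S(f_3,h_5): lcm = xy. S = -3/2x + y^2 - 12.
  leading term x: subtract (4/23)·h_4 from -3/2x + y^2 - 12 → y^2 - 9/46y - 441/46
  leading term y^2: subtract (1/4)·f_1 from y^2 - 9/46y - 441/46 → 97/92y + 291/92
  leading term y: subtract (-388/13447)·h_5 from 97/92y + 291/92 → 0
  remainder 0.

S(h_4,h_5): leading monomials are coprime, so the S-polynomial reduces to 0 (Buchberger's first criterion).
Every S-polynomial of the final basis reduces to 0, so we have a Gröbner basis.
Inter-reduce: drop elements whose leading term is divisible by another's, tail-reduce, and make monic.
Reduced Gröbner basis: {x + 2, y + 3}.

Since the basis is lex-ordered, y + 3 is univariate in y. Its roots are {-3}. Back-substituting each root into the other basis elements fixes the other coordinates.
  y = -3: the earlier basis element becomes x + 2 = 0, giving x = -2 — point (-2, -3).
Each listed point satisfies every original equation (direct substitution).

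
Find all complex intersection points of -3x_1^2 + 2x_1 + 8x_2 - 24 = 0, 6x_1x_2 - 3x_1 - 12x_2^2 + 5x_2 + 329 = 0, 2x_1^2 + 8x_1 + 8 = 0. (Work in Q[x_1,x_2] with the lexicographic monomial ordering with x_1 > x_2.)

Compute a lex Gröbner basis by Buchberger's algorithm.
f_1 = -3x_1^2 + 2x_1 + 8x_2 - 24, LT = x_1^2.
f_2 = 6x_1x_2 - 3x_1 - 12x_2^2 + 5x_2 + 329, LT = x_1x_2.
f_3 = 2x_1^2 + 8x_1 + 8, LT = x_1^2.

S(f_1,f_2): lcm = x_1^2x_2. S = 1/2x_1^2 + 2x_1x_2^2 - 3/2x_1x_2 - 329/6x_1 - 8/3x_2^2 + 8x_2.
  reduce S modulo (f_1, f_2, f_3):
  remainder -219/4x_1 + 4x_2^3 - 16/3x_2^2 - 1199/12x_2 + 281/12 ≠ 0; add h_4 = -219/4x_1 + 4x_2^3 - 16/3x_2^2 - 1199/12x_2 + 281/12 to the basis.

S(f_1,f_3): lcm = x_1^2. S = -14/3x_1 - 8/3x_2 + 4.
  reduce S modulo (f_1, f_2, f_3, h_4):
  remainder -224/657x_2^3 + 896/1971x_2^2 + 11530/1971x_2 + 3950/1971 ≠ 0; add h_5 = -224/657x_2^3 + 896/1971x_2^2 + 11530/1971x_2 + 3950/1971 to the basis.

S(f_2,f_3): lcm = x_1^2x_2. S = -1/2x_1^2 - 2x_1x_2^2 - 19/6x_1x_2 + 329/6x_1 - 4x_2.
  reduce S modulo (f_1, f_2, f_3, h_4, h_5):
  remainder -12x_2^2 + 83/9x_2 + 2285/9 ≠ 0; add h_6 = -12x_2^2 + 83/9x_2 + 2285/9 to the basis.

S(f_2,h_5): lcm = x_1x_2^3. S = 5/6x_1x_2^2 + 5765/336x_1x_2 + 1975/336x_1 - 2x_2^4 + 5/6x_2^3 + 329/6x_2^2.
  reduce S modulo (f_1, f_2, f_3, h_4, h_5, h_6):
  remainder -72781/1764x_2 + 363905/1764 ≠ 0; add h_7 = -72781/1764x_2 + 363905/1764 to the basis.

The other S-polynomials (S(f_1,h_4), S(f_2,h_4), S(f_3,h_4), S(f_1,h_5), S(f_3,h_5), S(h_4,h_5), S(f_1,h_6), S(f_2,h_6), S(f_3,h_6), S(h_4,h_6), S(h_5,h_6), S(f_1,h_7), S(f_2,h_7), S(f_3,h_7), S(h_4,h_7), S(h_5,h_7), S(h_6,h_7)) all reduce to 0 modulo the current basis, so we have a Gröbner basis.
Inter-reduce: drop elements whose leading term is divisible by another's, tail-reduce, and make monic.
Reduced Gröbner basis: {x_1 + 2, x_2 - 5}.

Since the basis is lex-ordered, x_2 - 5 is univariate in x_2. Its roots are {5}. Back-substituting each root into the other basis elements fixes the other coordinates.
  x_2 = 5: the earlier basis element becomes x_1 + 2 = 0, giving x_1 = -2 — point (-2, 5).

{(-2, 5)}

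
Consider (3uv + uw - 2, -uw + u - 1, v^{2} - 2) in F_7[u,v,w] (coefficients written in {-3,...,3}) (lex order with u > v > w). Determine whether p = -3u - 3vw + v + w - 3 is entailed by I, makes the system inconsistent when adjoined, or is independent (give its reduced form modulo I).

-3u - 3vw + v + w - 3 is independent of I; its normal form modulo I is -3w - 3.

First compute the reduced Gröbner basis of I by Buchberger's algorithm.
f_1 = 3uv + uw - 2, LT = uv.
f_2 = -uw + u - 1, LT = uw.
f_3 = v^{2} - 2, LT = v^{2}.

S(f_1,f_2): lcm = uvw. S = uv - 2uw^{2} - v - 3w.
  reduce S modulo (f_1, f_2, f_3):
  remainder -v - w + 3 ≠ 0; add h_4 = -v - w + 3 to the basis.

S(f_1,f_3): lcm = uv^{2}. S = -2uvw + 2u - 3v.
  reduce S modulo (f_1, f_2, f_3, h_4):
  remainder -2u + w + 2 ≠ 0; add h_5 = -2u + w + 2 to the basis.

S(f_3,h_4): lcm = v^{2}. S = -vw + 3v - 2.
  reduce S modulo (f_1, f_2, f_3, h_4, h_5):
  remainder w^{2} + w ≠ 0; add h_6 = w^{2} + w to the basis.

The other S-polynomials (S(f_2,f_3), S(f_1,h_4), S(f_2,h_4), S(f_1,h_5), S(f_2,h_5), S(f_3,h_5), S(h_4,h_5), S(f_1,h_6), S(f_2,h_6), S(f_3,h_6), S(h_4,h_6), S(h_5,h_6)) all reduce to 0 modulo the current basis, so we have a Gröbner basis.
Inter-reduce: drop elements whose leading term is divisible by another's, tail-reduce, and make monic.
Reduced Gröbner basis: {u + 3w - 1, v + w - 3, w^{2} + w}.
Label its elements g_1 = u + 3w - 1, g_2 = v + w - 3, g_3 = w^{2} + w.

Reduce p = -3u - 3vw + v + w - 3 modulo G:
  leading term u: subtract (-3)·g_1 from -3u - 3vw + v + w - 3 → -3vw + v + 3w + 1
  leading term vw: subtract (-3w)·g_2 from -3vw + v + 3w + 1 → v + 3w^{2} + w + 1
  leading term v: subtract (1)·g_2 from v + 3w^{2} + w + 1 → 3w^{2} - 3
  leading term w^{2}: subtract (3)·g_3 from 3w^{2} - 3 → -3w - 3
  leading term w: no divisor's leading term divides it; move -3w to the remainder.
  leading term 1: no divisor's leading term divides it; move -3 to the remainder.
  normal form = -3w - 3.
The normal form is nonzero, so p ∉ I. Since p minus its normal form lies in I, I + (p) = I + (r) where r = -3w - 3; decide whether this ideal is the whole ring.
Run Buchberger on G together with r (pairs among the g_i already reduce to 0 since G is a Gröbner basis):
g_1 = u + 3w - 1, LT = u.
g_2 = v + w - 3, LT = v.
g_3 = w^{2} + w, LT = w^{2}.
r = -3w - 3, LT = w.

The S-polynomials (S(g_1,g_2), S(g_1,g_3), S(g_1,r), S(g_2,g_3), S(g_2,r), S(g_3,r)) all reduce to 0 modulo the current basis, so we have a Gröbner basis.
Inter-reduce: drop elements whose leading term is divisible by another's, tail-reduce, and make monic.
Reduced Gröbner basis: {u + 3, v + 3, w + 1}.
The reduced Gröbner basis of I + (p) is {u + 3, v + 3, w + 1} ≠ {1}, a proper ideal, so the enlarged system stays consistent: p is independent of I, with normal form -3w - 3.

Ideal membership is decidable via reduction modulo a Gröbner basis.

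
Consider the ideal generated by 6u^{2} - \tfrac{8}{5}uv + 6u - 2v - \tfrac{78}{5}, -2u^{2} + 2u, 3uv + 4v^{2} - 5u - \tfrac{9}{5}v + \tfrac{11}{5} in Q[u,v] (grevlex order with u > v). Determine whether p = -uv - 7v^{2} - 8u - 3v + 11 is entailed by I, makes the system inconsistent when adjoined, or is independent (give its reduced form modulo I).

First compute the reduced Gröbner basis of I by Buchberger's algorithm.
f_1 = 6u^{2} - \tfrac{8}{5}uv + 6u - 2v - \tfrac{78}{5}, LT = u^{2}.
f_2 = -2u^{2} + 2u, LT = u^{2}.
f_3 = 3uv + 4v^{2} - 5u - \tfrac{9}{5}v + \tfrac{11}{5}, LT = uv.

S(f_1,f_2): lcm = u^{2}. S = -\tfrac{4}{15}uv + 2u - \tfrac{1}{3}v - \tfrac{13}{5}.
  reduce S modulo (f_1, f_2, f_3):
  remainder \tfrac{16}{45}v^{2} + \tfrac{14}{9}u - \tfrac{37}{75}v - \tfrac{541}{225} ≠ 0; add h_4 = \tfrac{16}{45}v^{2} + \tfrac{14}{9}u - \tfrac{37}{75}v - \tfrac{541}{225} to the basis.

S(f_1,f_3): lcm = u^{2}v. S = -\tfrac{8}{5}uv^{2} + \tfrac{5}{3}u^{2} + \tfrac{8}{5}uv - \tfrac{1}{3}v^{2} - \tfrac{11}{15}u - \tfrac{13}{5}v.
  reduce S modulo (f_1, f_2, f_3, h_4):
  remainder -\tfrac{10123}{120}u + \tfrac{453}{16}v + \tfrac{27041}{240} ≠ 0; add h_5 = -\tfrac{10123}{120}u + \tfrac{453}{16}v + \tfrac{27041}{240} to the basis.

S(f_3,h_4): lcm = uv^{2}. S = \tfrac{4}{3}v^{3} - \tfrac{35}{8}u^{2} - \tfrac{67}{240}uv - \tfrac{3}{5}v^{2} + \tfrac{541}{80}u + \tfrac{11}{15}v.
  reduce S modulo (f_1, f_2, f_3, h_4, h_5):
  remainder \tfrac{438075}{161968}v + \tfrac{438075}{161968} ≠ 0; add h_6 = \tfrac{438075}{161968}v + \tfrac{438075}{161968} to the basis.

The other S-polynomials (S(f_2,f_3), S(f_1,h_4), S(f_2,h_4), S(f_1,h_5), S(f_2,h_5), S(f_3,h_5), S(h_4,h_5), S(f_1,h_6), S(f_2,h_6), S(f_3,h_6), S(h_4,h_6), S(h_5,h_6)) all reduce to 0 modulo the current basis, so we have a Gröbner basis.
Inter-reduce: drop elements whose leading term is divisible by another's, tail-reduce, and make monic.
Reduced Gröbner basis: {u - 1, v + 1}.
Label its elements g_1 = u - 1, g_2 = v + 1.

Reduce p = -uv - 7v^{2} - 8u - 3v + 11 modulo G:
  leading term uv: subtract (-v)·g_1 from -uv - 7v^{2} - 8u - 3v + 11 → -7v^{2} - 8u - 4v + 11
  leading term v^{2}: subtract (-7v)·g_2 from -7v^{2} - 8u - 4v + 11 → -8u + 3v + 11
  leading term u: subtract (-8)·g_1 from -8u + 3v + 11 → 3v + 3
  leading term v: subtract (3)·g_2 from 3v + 3 → 0
  normal form = 0.
Since the normal form is 0, p ∈ I.

-uv - 7v^{2} - 8u - 3v + 11 lies in I (it reduces to 0).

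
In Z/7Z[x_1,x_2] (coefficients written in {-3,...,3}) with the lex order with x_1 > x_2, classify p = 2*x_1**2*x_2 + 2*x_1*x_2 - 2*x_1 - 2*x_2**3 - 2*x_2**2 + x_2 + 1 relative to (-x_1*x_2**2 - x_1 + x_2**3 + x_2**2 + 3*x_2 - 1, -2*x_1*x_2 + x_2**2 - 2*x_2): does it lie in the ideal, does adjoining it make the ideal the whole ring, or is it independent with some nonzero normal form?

Adjoining 2*x_1**2*x_2 + 2*x_1*x_2 - 2*x_1 - 2*x_2**3 - 2*x_2**2 + x_2 + 1 makes the ideal the whole ring: the system is inconsistent.

First compute the reduced Gröbner basis of I by Buchberger's algorithm.
f_1 = -x_1*x_2**2 - x_1 + x_2**3 + x_2**2 + 3*x_2 - 1, LT = x_1*x_2**2.
f_2 = -2*x_1*x_2 + x_2**2 - 2*x_2, LT = x_1*x_2.

S(f_1,f_2): lcm = x_1*x_2**2. S = x_1 + 3*x_2**3 - 2*x_2**2 - 3*x_2 + 1.
  leading term x_1: no divisor's leading term divides it; move x_1 to the remainder.
  leading term x_2**3: no divisor's leading term divides it; move 3*x_2**3 to the remainder.
  leading term x_2**2: no divisor's leading term divides it; move -2*x_2**2 to the remainder.
  leading term x_2: no divisor's leading term divides it; move -3*x_2 to the remainder.
  leading term 1: no divisor's leading term divides it; move 1 to the remainder.
  remainder x_1 + 3*x_2**3 - 2*x_2**2 - 3*x_2 + 1 ≠ 0; add h_3 = x_1 + 3*x_2**3 - 2*x_2**2 - 3*x_2 + 1 to the basis.

S(f_1,h_3): lcm = x_1*x_2**2. S = x_1 - 3*x_2**5 + 2*x_2**4 + 2*x_2**3 - 2*x_2**2 - 3*x_2 + 1.
  leading term x_1: subtract (1)·h_3 from x_1 - 3*x_2**5 + 2*x_2**4 + 2*x_2**3 - 2*x_2**2 - 3*x_2 + 1 → -3*x_2**5 + 2*x_2**4 - x_2**3
  leading term x_2**5: no divisor's leading term divides it; move -3*x_2**5 to the remainder.
  leading term x_2**4: no divisor's leading term divides it; move 2*x_2**4 to the remainder.
  leading term x_2**3: no divisor's leading term divides it; move -x_2**3 to the remainder.
  remainder -3*x_2**5 + 2*x_2**4 - x_2**3 ≠ 0; add h_4 = -3*x_2**5 + 2*x_2**4 - x_2**3 to the basis.

S(f_2,h_3): lcm = x_1*x_2. S = -3*x_2**4 + 2*x_2**3 - x_2**2.
  leading term x_2**4: no divisor's leading term divides it; move -3*x_2**4 to the remainder.
  leading term x_2**3: no divisor's leading term divides it; move 2*x_2**3 to the remainder.
  leading term x_2**2: no divisor's leading term divides it; move -x_2**2 to the remainder.
  remainder -3*x_2**4 + 2*x_2**3 - x_2**2 ≠ 0; add h_5 = -3*x_2**4 + 2*x_2**3 - x_2**2 to the basis.

The other S-polynomials (S(f_1,h_4), S(f_2,h_4), S(h_3,h_4), S(f_1,h_5), S(f_2,h_5), S(h_3,h_5), S(h_4,h_5)) all reduce to 0 modulo the current basis, so we have a Gröbner basis.
Inter-reduce: drop elements whose leading term is divisible by another's, tail-reduce, and make monic.
Reduced Gröbner basis: {x_1 + 3*x_2**3 - 2*x_2**2 - 3*x_2 + 1, x_2**4 - 3*x_2**3 - 2*x_2**2}.
Label its elements g_1 = x_1 + 3*x_2**3 - 2*x_2**2 - 3*x_2 + 1, g_2 = x_2**4 - 3*x_2**3 - 2*x_2**2.

Reduce p = 2*x_1**2*x_2 + 2*x_1*x_2 - 2*x_1 - 2*x_2**3 - 2*x_2**2 + x_2 + 1 modulo G:
  leading term x_1**2*x_2: subtract (2*x_1*x_2)·g_1 from 2*x_1**2*x_2 + 2*x_1*x_2 - 2*x_1 - 2*x_2**3 - 2*x_2**2 + x_2 + 1 → x_1*x_2**4 - 3*x_1*x_2**3 - x_1*x_2**2 - 2*x_1 - 2*x_2**3 - 2*x_2**2 + x_2 + 1
  leading term x_1*x_2**4: subtract (x_2**4)·g_1 from x_1*x_2**4 - 3*x_1*x_2**3 - x_1*x_2**2 - 2*x_1 - 2*x_2**3 - 2*x_2**2 + x_2 + 1 → -3*x_1*x_2**3 - x_1*x_2**2 - 2*x_1 - 3*x_2**7 + 2*x_2**6 + 3*x_2**5 - x_2**4 - 2*x_2**3 - 2*x_2**2 + x_2 + 1
  leading term x_1*x_2**3: subtract (-3*x_2**3)·g_1 from -3*x_1*x_2**3 - x_1*x_2**2 - 2*x_1 - 3*x_2**7 + 2*x_2**6 + 3*x_2**5 - x_2**4 - 2*x_2**3 - 2*x_2**2 + x_2 + 1 → -x_1*x_2**2 - 2*x_1 - 3*x_2**7 - 3*x_2**6 - 3*x_2**5 - 3*x_2**4 + x_2**3 - 2*x_2**2 + x_2 + 1
  leading term x_1*x_2**2: subtract (-x_2**2)·g_1 from -x_1*x_2**2 - 2*x_1 - 3*x_2**7 - 3*x_2**6 - 3*x_2**5 - 3*x_2**4 + x_2**3 - 2*x_2**2 + x_2 + 1 → -2*x_1 - 3*x_2**7 - 3*x_2**6 + 2*x_2**4 - 2*x_2**3 - x_2**2 + x_2 + 1
  leading term x_1: subtract (-2)·g_1 from -2*x_1 - 3*x_2**7 - 3*x_2**6 + 2*x_2**4 - 2*x_2**3 - x_2**2 + x_2 + 1 → -3*x_2**7 - 3*x_2**6 + 2*x_2**4 - 3*x_2**3 + 2*x_2**2 + 2*x_2 + 3
  leading term x_2**7: subtract (-3*x_2**3)·g_2 from -3*x_2**7 - 3*x_2**6 + 2*x_2**4 - 3*x_2**3 + 2*x_2**2 + 2*x_2 + 3 → 2*x_2**6 + x_2**5 + 2*x_2**4 - 3*x_2**3 + 2*x_2**2 + 2*x_2 + 3
  leading term x_2**6: subtract (2*x_2**2)·g_2 from 2*x_2**6 + x_2**5 + 2*x_2**4 - 3*x_2**3 + 2*x_2**2 + 2*x_2 + 3 → -x_2**4 - 3*x_2**3 + 2*x_2**2 + 2*x_2 + 3
  leading term x_2**4: subtract (-1)·g_2 from -x_2**4 - 3*x_2**3 + 2*x_2**2 + 2*x_2 + 3 → x_2**3 + 2*x_2 + 3
  leading term x_2**3: no divisor's leading term divides it; move x_2**3 to the remainder.
  leading term x_2: no divisor's leading term divides it; move 2*x_2 to the remainder.
  leading term 1: no divisor's leading term divides it; move 3 to the remainder.
  normal form = x_2**3 + 2*x_2 + 3.
The normal form is nonzero, so p ∉ I. Since p minus its normal form lies in I, I + (p) = I + (r) where r = x_2**3 + 2*x_2 + 3; decide whether this ideal is the whole ring.
Run Buchberger on G together with r (pairs among the g_i already reduce to 0 since G is a Gröbner basis):
g_1 = x_1 + 3*x_2**3 - 2*x_2**2 - 3*x_2 + 1, LT = x_1.
g_2 = x_2**4 - 3*x_2**3 - 2*x_2**2, LT = x_2**4.
r = x_2**3 + 2*x_2 + 3, LT = x_2**3.

S(g_2,r): lcm = x_2**4. S = -3*x_2**3 + 3*x_2**2 - 3*x_2.
  leading term x_2**3: subtract (-3)·r from -3*x_2**3 + 3*x_2**2 - 3*x_2 → 3*x_2**2 + 3*x_2 + 2
  leading term x_2**2: no divisor's leading term divides it; move 3*x_2**2 to the remainder.
  leading term x_2: no divisor's leading term divides it; move 3*x_2 to the remainder.
  leading term 1: no divisor's leading term divides it; move 2 to the remainder.
  remainder 3*x_2**2 + 3*x_2 + 2 ≠ 0; add m_4 = 3*x_2**2 + 3*x_2 + 2 to the basis.

S(g_2,m_4): lcm = x_2**4. S = 3*x_2**3 + 2*x_2**2.
  leading term x_2**3: subtract (3)·r from 3*x_2**3 + 2*x_2**2 → 2*x_2**2 + x_2 - 2
  leading term x_2**2: subtract (3)·m_4 from 2*x_2**2 + x_2 - 2 → -x_2 - 1
  leading term x_2: no divisor's leading term divides it; move -x_2 to the remainder.
  leading term 1: no divisor's leading term divides it; move -1 to the remainder.
  remainder -x_2 - 1 ≠ 0; add m_5 = -x_2 - 1 to the basis.

S(r,m_4): lcm = x_2**3. S = -x_2**2 - x_2 + 3.
  leading term x_2**2: subtract (2)·m_4 from -x_2**2 - x_2 + 3 → -1
  leading term 1: no divisor's leading term divides it; move -1 to the remainder.
  remainder -1 ≠ 0; add m_6 = -1 to the basis.

The other S-polynomials (S(g_1,g_2), S(g_1,r), S(g_1,m_4), S(g_1,m_5), S(g_2,m_5), S(r,m_5), S(m_4,m_5), S(g_1,m_6), S(g_2,m_6), S(r,m_6), S(m_4,m_6), S(m_5,m_6)) all reduce to 0 modulo the current basis, so we have a Gröbner basis.
Inter-reduce: drop elements whose leading term is divisible by another's, tail-reduce, and make monic.
Reduced Gröbner basis: {1}.
The reduced Gröbner basis of I + (p) is {1}: the ideal is the whole ring, so the enlarged system has no common solution — adjoining p is inconsistent.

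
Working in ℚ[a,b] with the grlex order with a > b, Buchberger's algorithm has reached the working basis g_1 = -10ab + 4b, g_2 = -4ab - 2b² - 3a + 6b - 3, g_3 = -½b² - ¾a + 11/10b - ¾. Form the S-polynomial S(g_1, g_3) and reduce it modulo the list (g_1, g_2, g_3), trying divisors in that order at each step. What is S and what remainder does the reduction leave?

S(g_1, g_3) = -3/2a² + 11/5ab - ⅖b² - 3/2a; remainder on division = -3/2a² - 9/10a + ⅗.

lcm(LM(g_1), LM(g_3)) = ab².
S = (lcm/LT(g_1))·g_1 − (lcm/LT(g_3))·g_3 = -3/2a² + 11/5ab - ⅖b² - 3/2a.
Reduce S modulo (g_1, g_2, g_3) in that order:
  leading term a²: no divisor's leading term divides it; move -3/2a² to the remainder.
  leading term ab: subtract (-11/50)·g_1 from 11/5ab - ⅖b² - 3/2a → -⅖b² - 3/2a + 22/25b
  leading term b²: subtract (⅘)·g_3 from -⅖b² - 3/2a + 22/25b → -9/10a + ⅗
  leading term a: no divisor's leading term divides it; move -9/10a to the remainder.
  leading term 1: no divisor's leading term divides it; move ⅗ to the remainder.
The remainder -3/2a² - 9/10a + ⅗ is nonzero, so it would be added as the next basis element.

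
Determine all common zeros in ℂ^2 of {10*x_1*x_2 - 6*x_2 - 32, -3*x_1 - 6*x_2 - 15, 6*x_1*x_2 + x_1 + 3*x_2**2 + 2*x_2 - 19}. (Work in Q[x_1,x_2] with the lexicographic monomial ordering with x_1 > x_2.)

{(-1, -2)}

Compute a lex Gröbner basis by Buchberger's algorithm.
f_1 = 10*x_1*x_2 - 6*x_2 - 32, LT = x_1*x_2.
f_2 = -3*x_1 - 6*x_2 - 15, LT = x_1.
f_3 = 6*x_1*x_2 + x_1 + 3*x_2**2 + 2*x_2 - 19, LT = x_1*x_2.

S(f_1,f_2): lcm = x_1*x_2. S = -2*x_2**2 - 28/5*x_2 - 16/5.
  reduce S modulo (f_1, f_2, f_3):
  remainder -2*x_2**2 - 28/5*x_2 - 16/5 ≠ 0; add h_4 = -2*x_2**2 - 28/5*x_2 - 16/5 to the basis.

S(f_1,f_3): lcm = x_1*x_2. S = -1/6*x_1 - 1/2*x_2**2 - 14/15*x_2 - 1/30.
  reduce S modulo (f_1, f_2, f_3, h_4):
  remainder 4/5*x_2 + 8/5 ≠ 0; add h_5 = 4/5*x_2 + 8/5 to the basis.

The other S-polynomials (S(f_2,f_3), S(f_1,h_4), S(f_2,h_4), S(f_3,h_4), S(f_1,h_5), S(f_2,h_5), S(f_3,h_5), S(h_4,h_5)) all reduce to 0 modulo the current basis, so we have a Gröbner basis.
Inter-reduce: drop elements whose leading term is divisible by another's, tail-reduce, and make monic.
Reduced Gröbner basis: {x_1 + 1, x_2 + 2}.

A lex Gröbner basis eliminates variables successively. Here x_2 + 2 depends only on x_2, with roots {-2}; lifting each root through the earlier basis elements recovers the full solutions.
  x_2 = -2: the earlier basis element becomes x_1 + 1 = 0, giving x_1 = -1 — point (-1, -2).
A lex Gröbner basis triangularizes the system, enabling back-substitution.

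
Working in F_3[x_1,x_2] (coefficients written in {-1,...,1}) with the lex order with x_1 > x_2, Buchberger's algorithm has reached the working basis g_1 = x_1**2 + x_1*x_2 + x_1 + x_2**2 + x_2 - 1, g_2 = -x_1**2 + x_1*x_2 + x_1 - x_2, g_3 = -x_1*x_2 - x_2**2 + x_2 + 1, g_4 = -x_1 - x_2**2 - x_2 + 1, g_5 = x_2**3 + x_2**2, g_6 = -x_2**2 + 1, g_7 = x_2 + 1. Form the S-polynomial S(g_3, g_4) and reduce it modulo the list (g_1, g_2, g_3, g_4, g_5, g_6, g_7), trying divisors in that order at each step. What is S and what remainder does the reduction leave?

S(g_3, g_4) = -x_2**3 - 1; remainder on division = 0.

lcm(LM(g_3), LM(g_4)) = x_1*x_2.
S = (lcm/LT(g_3))·g_3 − (lcm/LT(g_4))·g_4 = -x_2**3 - 1.
Reduce S modulo (g_1, g_2, g_3, g_4, g_5, g_6, g_7) in that order:
  leading term x_2**3: subtract (-1)·g_5 from -x_2**3 - 1 → x_2**2 - 1
  leading term x_2**2: subtract (-1)·g_6 from x_2**2 - 1 → 0
The remainder is 0, so this S-polynomial contributes no new basis element.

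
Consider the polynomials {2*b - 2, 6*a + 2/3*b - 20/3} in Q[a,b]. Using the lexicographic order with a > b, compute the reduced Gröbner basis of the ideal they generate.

Buchberger's algorithm terminates because the ascending chain of leading-term ideals stabilizes.

f_1 = 2*b - 2, LT = b.
f_2 = 6*a + 2/3*b - 20/3, LT = a.

The S-polynomials (S(f_1,f_2)) all reduce to 0 modulo the current basis, so we have a Gröbner basis.

G = {a - 1, b - 1}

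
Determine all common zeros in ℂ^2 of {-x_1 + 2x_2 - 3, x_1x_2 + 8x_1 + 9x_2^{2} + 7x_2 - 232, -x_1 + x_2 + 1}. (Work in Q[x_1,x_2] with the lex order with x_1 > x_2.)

Compute a lex Gröbner basis by Buchberger's algorithm.
f_1 = -x_1 + 2x_2 - 3, LT = x_1.
f_2 = x_1x_2 + 8x_1 + 9x_2^{2} + 7x_2 - 232, LT = x_1x_2.
f_3 = -x_1 + x_2 + 1, LT = x_1.

S(f_1,f_2): lcm = x_1x_2. S = -8x_1 - 11x_2^{2} - 4x_2 + 232.
  leading term x_1: subtract (8)·f_1 from -8x_1 - 11x_2^{2} - 4x_2 + 232 → -11x_2^{2} - 20x_2 + 256
  leading term x_2^{2}: no divisor's leading term divides it; move -11x_2^{2} to the remainder.
  leading term x_2: no divisor's leading term divides it; move -20x_2 to the remainder.
  leading term 1: no divisor's leading term divides it; move 256 to the remainder.
  remainder -11x_2^{2} - 20x_2 + 256 ≠ 0; add h_4 = -11x_2^{2} - 20x_2 + 256 to the basis.

S(f_1,f_3): lcm = x_1. S = -x_2 + 4.
  leading term x_2: no divisor's leading term divides it; move -x_2 to the remainder.
  leading term 1: no divisor's leading term divides it; move 4 to the remainder.
  remainder -x_2 + 4 ≠ 0; add h_5 = -x_2 + 4 to the basis.

S(f_2,f_3): lcm = x_1x_2. S = 8x_1 + 10x_2^{2} + 8x_2 - 232.
  leading term x_1: subtract (-8)·f_1 from 8x_1 + 10x_2^{2} + 8x_2 - 232 → 10x_2^{2} + 24x_2 - 256
  leading term x_2^{2}: subtract (-\tfrac{10}{11})·h_4 from 10x_2^{2} + 24x_2 - 256 → \tfrac{64}{11}x_2 - \tfrac{256}{11}
  leading term x_2: subtract (-\tfrac{64}{11})·h_5 from \tfrac{64}{11}x_2 - \tfrac{256}{11} → 0
  remainder 0.

S(f_1,h_4): leading monomials are coprime, so the S-polynomial reduces to 0 (Buchberger's first criterion).
S(f_2,h_4): lcm = x_1x_2^{2}. S = \tfrac{68}{11}x_1x_2 + \tfrac{256}{11}x_1 + 9x_2^{3} + 7x_2^{2} - 232x_2.
  leading term x_1x_2: subtract (-\tfrac{68}{11}x_2)·f_1 from \tfrac{68}{11}x_1x_2 + \tfrac{256}{11}x_1 + 9x_2^{3} + 7x_2^{2} - 232x_2 → \tfrac{256}{11}x_1 + 9x_2^{3} + \tfrac{213}{11}x_2^{2} - \tfrac{2756}{11}x_2
  leading term x_1: subtract (-\tfrac{256}{11})·f_1 from \tfrac{256}{11}x_1 + 9x_2^{3} + \tfrac{213}{11}x_2^{2} - \tfrac{2756}{11}x_2 → 9x_2^{3} + \tfrac{213}{11}x_2^{2} - 204x_2 - \tfrac{768}{11}
  leading term x_2^{3}: subtract (-\tfrac{9}{11}x_2)·h_4 from 9x_2^{3} + \tfrac{213}{11}x_2^{2} - 204x_2 - \tfrac{768}{11} → 3x_2^{2} + \tfrac{60}{11}x_2 - \tfrac{768}{11}
  leading term x_2^{2}: subtract (-\tfrac{3}{11})·h_4 from 3x_2^{2} + \tfrac{60}{11}x_2 - \tfrac{768}{11} → 0
  remainder 0.

S(f_3,h_4): leading monomials are coprime, so the S-polynomial reduces to 0 (Buchberger's first criterion).
S(f_1,h_5): leading monomials are coprime, so the S-polynomial reduces to 0 (Buchberger's first criterion).
S(f_2,h_5): lcm = x_1x_2. S = 12x_1 + 9x_2^{2} + 7x_2 - 232.
  leading term x_1: subtract (-12)·f_1 from 12x_1 + 9x_2^{2} + 7x_2 - 232 → 9x_2^{2} + 31x_2 - 268
  leading term x_2^{2}: subtract (-\tfrac{9}{11})·h_4 from 9x_2^{2} + 31x_2 - 268 → \tfrac{161}{11}x_2 - \tfrac{644}{11}
  leading term x_2: subtract (-\tfrac{161}{11})·h_5 from \tfrac{161}{11}x_2 - \tfrac{644}{11} → 0
  remainder 0.

S(f_3,h_5): leading monomials are coprime, so the S-polynomial reduces to 0 (Buchberger's first criterion).
S(h_4,h_5): lcm = x_2^{2}. S = \tfrac{64}{11}x_2 - \tfrac{256}{11}.
  leading term x_2: subtract (-\tfrac{64}{11})·h_5 from \tfrac{64}{11}x_2 - \tfrac{256}{11} → 0
  remainder 0.

Every S-polynomial of the final basis reduces to 0, so we have a Gröbner basis.
Inter-reduce: drop elements whose leading term is divisible by another's, tail-reduce, and make monic.
Reduced Gröbner basis: {x_1 - 5, x_2 - 4}.

The lex basis is triangular: the last element involves only x_2. Solving x_2 - 4 = 0 gives x_2 ∈ {4}; substituting each value into the earlier elements determines the remaining variables.
  x_2 = 4: the earlier basis element becomes x_1 - 5 = 0, giving x_1 = 5 — point (5, 4).
Each listed point satisfies every original equation (direct substitution).
This is the nonlinear analogue of row-reducing a linear system.

{(5, 4)}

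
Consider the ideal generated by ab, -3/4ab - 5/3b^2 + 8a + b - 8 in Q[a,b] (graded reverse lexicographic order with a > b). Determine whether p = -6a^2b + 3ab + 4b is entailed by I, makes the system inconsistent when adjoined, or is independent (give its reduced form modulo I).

First compute the reduced Gröbner basis of I by Buchberger's algorithm.
f_1 = ab, LT = ab.
f_2 = -3/4ab - 5/3b^2 + 8a + b - 8, LT = ab.

S(f_1,f_2): lcm = ab. S = -20/9b^2 + 32/3a + 4/3b - 32/3.
  reduce S modulo (f_1, f_2):
  remainder -20/9b^2 + 32/3a + 4/3b - 32/3 ≠ 0; add h_3 = -20/9b^2 + 32/3a + 4/3b - 32/3 to the basis.

S(f_1,h_3): lcm = ab^2. S = 24/5a^2 + 3/5ab - 24/5a.
  reduce S modulo (f_1, f_2, h_3):
  remainder 24/5a^2 - 24/5a ≠ 0; add h_4 = 24/5a^2 - 24/5a to the basis.

The other S-polynomials (S(f_2,h_3), S(f_1,h_4), S(f_2,h_4), S(h_3,h_4)) all reduce to 0 modulo the current basis, so we have a Gröbner basis.
Inter-reduce: drop elements whose leading term is divisible by another's, tail-reduce, and make monic.
Reduced Gröbner basis: {a^2 - a, ab, b^2 - 24/5a - 3/5b + 24/5}.
Label its elements g_1 = a^2 - a, g_2 = ab, g_3 = b^2 - 24/5a - 3/5b + 24/5.

Reduce p = -6a^2b + 3ab + 4b modulo G:
  leading term a^2b: subtract (-6b)·g_1 from -6a^2b + 3ab + 4b → -3ab + 4b
  leading term ab: subtract (-3)·g_2 from -3ab + 4b → 4b
  leading term b: no divisor's leading term divides it; move 4b to the remainder.
  normal form = 4b.
The normal form is nonzero, so p ∉ I. Since p minus its normal form lies in I, I + (p) = I + (r) where r = 4b; decide whether this ideal is the whole ring.
Run Buchberger on G together with r (pairs among the g_i already reduce to 0 since G is a Gröbner basis):
g_1 = a^2 - a, LT = a^2.
g_2 = ab, LT = ab.
g_3 = b^2 - 24/5a - 3/5b + 24/5, LT = b^2.
r = 4b, LT = b.

S(g_3,r): lcm = b^2. S = -24/5a - 3/5b + 24/5.
  reduce S modulo (g_1, g_2, g_3, r):
  remainder -24/5a + 24/5 ≠ 0; add m_5 = -24/5a + 24/5 to the basis.

The other S-polynomials (S(g_1,g_2), S(g_1,g_3), S(g_1,r), S(g_2,g_3), S(g_2,r), S(g_1,m_5), S(g_2,m_5), S(g_3,m_5), S(r,m_5)) all reduce to 0 modulo the current basis, so we have a Gröbner basis.
Inter-reduce: drop elements whose leading term is divisible by another's, tail-reduce, and make monic.
Reduced Gröbner basis: {a - 1, b}.
The reduced Gröbner basis of I + (p) is {a - 1, b} ≠ {1}, a proper ideal, so the enlarged system stays consistent: p is independent of I, with normal form 4b.

-6a^2b + 3ab + 4b is independent of I; its normal form modulo I is 4b.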